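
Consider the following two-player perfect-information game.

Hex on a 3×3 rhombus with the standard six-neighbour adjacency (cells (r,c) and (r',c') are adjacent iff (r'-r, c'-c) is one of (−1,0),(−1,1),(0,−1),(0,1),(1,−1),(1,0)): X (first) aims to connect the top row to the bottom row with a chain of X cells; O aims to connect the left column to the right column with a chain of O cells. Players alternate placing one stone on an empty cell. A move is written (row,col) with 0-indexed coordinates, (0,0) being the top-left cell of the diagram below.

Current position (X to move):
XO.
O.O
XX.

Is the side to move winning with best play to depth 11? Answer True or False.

ply 1, X at XO./O.O/XX. | (0,2)=-1→XOX/O.O/XX.*; (1,1)=-1→XO./OXO/XX.; (2,2)=-1→XO./O.O/XXX
ply 2, O at XOX/O.O/XX. | (1,1)=+1→XOX/OOO/XX.*; (2,2)=-1→XOX/O.O/XXO
ply 3: XOX/OOO/XX. is terminal -1 (X); from XO./O.O/XX. depth 11

X winning at [XO./O.O/XX.]: False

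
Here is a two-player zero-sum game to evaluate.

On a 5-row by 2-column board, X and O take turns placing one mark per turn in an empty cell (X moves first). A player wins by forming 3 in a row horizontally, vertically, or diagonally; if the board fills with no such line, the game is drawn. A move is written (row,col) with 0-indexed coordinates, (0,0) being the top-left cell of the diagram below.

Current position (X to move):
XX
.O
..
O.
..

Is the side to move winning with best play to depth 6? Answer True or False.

X winning at [XX/.O/../O./..]: False

ply 1, X at XX/.O/../O./.. | (1,0)=+0→XX/XO/../O./..*; (2,0)=+0→XX/.O/X./O./..; (2,1)=-1→XX/.O/.X/O./..; (3,1)=-1→XX/.O/../OX/..; (4,0)=+0→XX/.O/../O./X.; (4,1)=-1→XX/.O/../O./.X
ply 2, O at XX/XO/../O./.. | (2,0)=+0→XX/XO/O./O./..*; (2,1)=-1→XX/XO/.O/O./..; (3,1)=-1→XX/XO/../OO/..; (4,0)=-1→XX/XO/../O./O.; (4,1)=-1→XX/XO/../O./.O
ply 3, X at XX/XO/O./O./.. | (2,1)=-1→XX/XO/OX/O./..; (3,1)=-1→XX/XO/O./OX/..; (4,0)=+0→XX/XO/O./O./X.*; (4,1)=-1→XX/XO/O./O./.X
ply 4, O at XX/XO/O./O./X. | (2,1)=+0→XX/XO/OO/O./X.*; (3,1)=+0→XX/XO/O./OO/X.; (4,1)=+0→XX/XO/O./O./XO
ply 5, X at XX/XO/OO/O./X. | (3,1)=+0→XX/XO/OO/OX/X.*; (4,1)=-1→XX/XO/OO/O./XX
ply 6, O at XX/XO/OO/OX/X. | (4,1)=+0→XX/XO/OO/OX/XO*
ply 7: XX/XO/OO/OX/XO is terminal +0 (X); from XX/.O/../O./.. depth 6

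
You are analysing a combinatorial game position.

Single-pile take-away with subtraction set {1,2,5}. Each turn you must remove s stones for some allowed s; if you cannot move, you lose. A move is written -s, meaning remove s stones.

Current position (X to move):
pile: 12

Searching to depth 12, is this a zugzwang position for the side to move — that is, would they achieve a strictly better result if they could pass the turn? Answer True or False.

zugzwang(12, X) = True

ply 1, X at 12 | -1=-1→11*; -2=-1→10; -5=-1→7
ply 2, O at 11 | -1=-1→10; -2=+1→9*; -5=+1→6
ply 3, X at 9 | -1=-1→8*; -2=-1→7; -5=-1→4
ply 4, O at 8 | -1=-1→7; -2=+1→6*; -5=+1→3
ply 5, X at 6 | -1=-1→5*; -2=-1→4; -5=-1→1
ply 6, O at 5 | -1=-1→4; -2=+1→3*; -5=+1→0
ply 7, X at 3 | -1=-1→2*; -2=-1→1
ply 8, O at 2 | -1=-1→1; -2=+1→0*
ply 9: 0 is terminal -1 (X); from 12 depth 12
suppose X passes — search the same position with O to move:
pass> ply 1, O at 12 | -1=-1→11*; -2=-1→10; -5=-1→7
pass> ply 2, X at 11 | -1=-1→10; -2=+1→9*; -5=+1→6
pass> ply 3, O at 9 | -1=-1→8*; -2=-1→7; -5=-1→4
pass> ply 4, X at 8 | -1=-1→7; -2=+1→6*; -5=+1→3
pass> ply 5, O at 6 | -1=-1→5*; -2=-1→4; -5=-1→1
pass> ply 6, X at 5 | -1=-1→4; -2=+1→3*; -5=+1→0
pass> ply 7, O at 3 | -1=-1→2*; -2=-1→1
pass> ply 8, X at 2 | -1=-1→1; -2=+1→0*
pass> ply 9: 0 is terminal -1 (O); from 12 depth 12
for X: play -1, pass +1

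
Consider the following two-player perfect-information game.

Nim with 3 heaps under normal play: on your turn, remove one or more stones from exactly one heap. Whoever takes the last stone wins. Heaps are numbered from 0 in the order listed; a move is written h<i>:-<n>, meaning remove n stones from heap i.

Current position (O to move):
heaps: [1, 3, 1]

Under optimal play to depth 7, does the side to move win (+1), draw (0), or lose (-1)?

value((1,3,1), O) = +1

[(1,3,1)] O move#1: h0:-1:-1/(0,3,1), h1:-1:-1/(1,2,1), h1:-2:-1/(1,1,1), h1:-3:+1/(1,0,1)*, h2:-1:-1/(1,3,0)
[(1,0,1)] X move#2: h0:-1:-1/(0,0,1)*, h2:-1:-1/(1,0,0)
[(0,0,1)] O move#3: h2:-1:+1/(0,0,0)*
[(0,0,0)] end (terminal -1, X#4); searched (1,3,1) to 7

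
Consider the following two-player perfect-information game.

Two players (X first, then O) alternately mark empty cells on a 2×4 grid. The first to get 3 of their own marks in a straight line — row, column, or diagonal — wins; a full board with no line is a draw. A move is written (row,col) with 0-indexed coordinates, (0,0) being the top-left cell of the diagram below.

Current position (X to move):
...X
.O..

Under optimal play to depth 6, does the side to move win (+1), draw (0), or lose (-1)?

[...X/.O..] X move#1: (0,0):-1/X..X/.O.., (0,1):+0/.X.X/.O..*, (0,2):+0/..XX/.O.., (1,0):+0/...X/XO.., (1,2):+0/...X/.OX., (1,3):+0/...X/.O.X
[.X.X/.O..] O move#2: (0,0):-1/OX.X/.O.., (0,2):+0/.XOX/.O..*, (1,0):-1/.X.X/OO.., (1,2):-1/.X.X/.OO., (1,3):-1/.X.X/.O.O
[.XOX/.O..] X move#3: (0,0):-1/XXOX/.O.., (1,0):+0/.XOX/XO..*, (1,2):+0/.XOX/.OX., (1,3):+0/.XOX/.O.X
[.XOX/XO..] O move#4: (0,0):+0/OXOX/XO..*, (1,2):+0/.XOX/XOO., (1,3):+0/.XOX/XO.O
[OXOX/XO..] X move#5: (1,2):+0/OXOX/XOX.*, (1,3):+0/OXOX/XO.X
[OXOX/XOX.] O move#6: (1,3):+0/OXOX/XOXO*
[OXOX/XOXO] end (terminal +0, X#7); searched ...X/.O.. to 6

value(...X/.O.., X) = 0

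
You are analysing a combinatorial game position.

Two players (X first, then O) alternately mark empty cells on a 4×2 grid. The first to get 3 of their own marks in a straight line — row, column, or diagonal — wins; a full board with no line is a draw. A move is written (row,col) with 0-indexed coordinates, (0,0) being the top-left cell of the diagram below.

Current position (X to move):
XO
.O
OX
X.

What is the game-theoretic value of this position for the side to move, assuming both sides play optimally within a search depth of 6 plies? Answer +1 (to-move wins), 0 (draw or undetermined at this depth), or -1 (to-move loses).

value(XO/.O/OX/X., X) = 0

ply 1, X at XO/.O/OX/X. | (1,0)=+0→XO/XO/OX/X.*; (3,1)=+0→XO/.O/OX/XX
ply 2, O at XO/XO/OX/X. | (3,1)=+0→XO/XO/OX/XO*
ply 3: XO/XO/OX/XO is terminal +0 (X); from XO/.O/OX/X. depth 6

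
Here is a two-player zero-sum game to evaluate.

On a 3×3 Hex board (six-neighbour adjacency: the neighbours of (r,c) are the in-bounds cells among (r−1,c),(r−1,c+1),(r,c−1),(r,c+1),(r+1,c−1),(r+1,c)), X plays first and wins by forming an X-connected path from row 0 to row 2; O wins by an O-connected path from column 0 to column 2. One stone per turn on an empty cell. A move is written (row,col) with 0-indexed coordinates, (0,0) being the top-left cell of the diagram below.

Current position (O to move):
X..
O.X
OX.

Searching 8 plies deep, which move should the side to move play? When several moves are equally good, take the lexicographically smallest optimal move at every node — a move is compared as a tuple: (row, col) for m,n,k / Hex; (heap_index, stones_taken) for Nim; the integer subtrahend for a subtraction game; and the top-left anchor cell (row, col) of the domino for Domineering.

ply 1, O at X../O.X/OX. | (0,1)=-1→XO./O.X/OX.; (0,2)=+1→X.O/O.X/OX.*; (1,1)=-1→X../OOX/OX.; (2,2)=-1→X../O.X/OXO
ply 2, X at X.O/O.X/OX. | (0,1)=-1→XXO/O.X/OX.*; (1,1)=-1→X.O/OXX/OX.; (2,2)=-1→X.O/O.X/OXX
ply 3, O at XXO/O.X/OX. | (1,1)=+1→XXO/OOX/OX.*; (2,2)=-1→XXO/O.X/OXO
ply 4: XXO/OOX/OX. is terminal -1 (X); from X../O.X/OX. depth 8

O's best at [X../O.X/OX.]: (0,2)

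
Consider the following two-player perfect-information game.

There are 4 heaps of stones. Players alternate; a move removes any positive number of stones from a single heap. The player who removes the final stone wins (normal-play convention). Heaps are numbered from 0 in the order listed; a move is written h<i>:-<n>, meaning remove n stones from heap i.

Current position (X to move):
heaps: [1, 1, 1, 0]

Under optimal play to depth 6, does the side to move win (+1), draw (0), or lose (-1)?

p1 X@[(1,1,1,0)]: h0:-1[(0,1,1,0)]+1* h1:-1[(1,0,1,0)]+1 h2:-1[(1,1,0,0)]+1
p2 O@[(0,1,1,0)]: h1:-1[(0,0,1,0)]-1* h2:-1[(0,1,0,0)]-1
p3 X@[(0,0,1,0)]: h2:-1[(0,0,0,0)]+1*
p4 O@[(0,0,0,0)] terminal -1; root [(1,1,1,0)] d6

value((1,1,1,0), X) = +1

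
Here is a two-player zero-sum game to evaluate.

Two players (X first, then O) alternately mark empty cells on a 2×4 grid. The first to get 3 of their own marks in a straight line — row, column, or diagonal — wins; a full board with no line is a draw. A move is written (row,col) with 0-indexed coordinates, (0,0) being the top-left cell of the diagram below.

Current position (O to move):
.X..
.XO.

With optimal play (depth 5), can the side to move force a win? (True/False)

[.X../.XO.] O move#1: (0,0):+0/OX../.XO.*, (0,2):+0/.XO./.XO., (0,3):+0/.X.O/.XO., (1,0):-1/.X../OXO., (1,3):-1/.X../.XOO
[OX../.XO.] X move#2: (0,2):+0/OXX./.XO.*, (0,3):+0/OX.X/.XO., (1,0):+0/OX../XXO., (1,3):+0/OX../.XOX
[OXX./.XO.] O move#3: (0,3):+0/OXXO/.XO.*, (1,0):-1/OXX./OXO., (1,3):-1/OXX./.XOO
[OXXO/.XO.] X move#4: (1,0):+0/OXXO/XXO.*, (1,3):+0/OXXO/.XOX
[OXXO/XXO.] O move#5: (1,3):+0/OXXO/XXOO*
[OXXO/XXOO] end (terminal +0, X#6); searched .X../.XO. to 5

O winning at [.X../.XO.]: False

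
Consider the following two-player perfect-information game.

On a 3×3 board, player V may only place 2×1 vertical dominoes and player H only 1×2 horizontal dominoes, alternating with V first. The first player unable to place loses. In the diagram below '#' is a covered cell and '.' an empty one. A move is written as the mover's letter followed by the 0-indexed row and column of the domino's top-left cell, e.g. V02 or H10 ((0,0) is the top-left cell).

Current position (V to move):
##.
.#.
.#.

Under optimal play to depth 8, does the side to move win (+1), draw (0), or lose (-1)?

value(##./.#./.#., V) = +1

ply 1, V at ##./.#./.#. | V02=+1→###/.##/.#.*; V10=+1→##./##./##.; V12=+1→##./.##/.##
ply 2: ###/.##/.#. is terminal -1 (H); from ##./.#./.#. depth 8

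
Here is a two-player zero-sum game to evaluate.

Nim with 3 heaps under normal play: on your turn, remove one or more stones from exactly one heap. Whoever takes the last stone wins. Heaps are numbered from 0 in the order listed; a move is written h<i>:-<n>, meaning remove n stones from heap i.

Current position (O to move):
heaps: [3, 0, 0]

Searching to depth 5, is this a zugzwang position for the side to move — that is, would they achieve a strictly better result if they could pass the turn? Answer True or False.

zugzwang((3,0,0), O) = False

ply 1, O at (3,0,0) | h0:-1=-1→(2,0,0); h0:-2=-1→(1,0,0); h0:-3=+1→(0,0,0)*
ply 2: (0,0,0) is terminal -1 (X); from (3,0,0) depth 5
if O skipped the turn, X would face:
~ ply 1, X at (3,0,0) | h0:-1=-1→(2,0,0); h0:-2=-1→(1,0,0); h0:-3=+1→(0,0,0)*
~ ply 2: (0,0,0) is terminal -1 (O); from (3,0,0) depth 5
compare (O): move=+1 vs pass=-1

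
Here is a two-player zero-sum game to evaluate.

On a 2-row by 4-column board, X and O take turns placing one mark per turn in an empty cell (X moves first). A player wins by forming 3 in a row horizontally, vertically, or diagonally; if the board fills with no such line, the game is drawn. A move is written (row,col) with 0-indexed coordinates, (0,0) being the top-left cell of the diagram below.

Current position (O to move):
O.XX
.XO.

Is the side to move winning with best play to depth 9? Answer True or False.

p1 O@[O.XX/.XO.]: (0,1)[OOXX/.XO.]+0* (1,0)[O.XX/OXO.]-1 (1,3)[O.XX/.XOO]-1
p2 X@[OOXX/.XO.]: (1,0)[OOXX/XXO.]+0* (1,3)[OOXX/.XOX]+0
p3 O@[OOXX/XXO.]: (1,3)[OOXX/XXOO]+0*
p4 X@[OOXX/XXOO] terminal +0; root [O.XX/.XO.] d9

O winning at [O.XX/.XO.]: False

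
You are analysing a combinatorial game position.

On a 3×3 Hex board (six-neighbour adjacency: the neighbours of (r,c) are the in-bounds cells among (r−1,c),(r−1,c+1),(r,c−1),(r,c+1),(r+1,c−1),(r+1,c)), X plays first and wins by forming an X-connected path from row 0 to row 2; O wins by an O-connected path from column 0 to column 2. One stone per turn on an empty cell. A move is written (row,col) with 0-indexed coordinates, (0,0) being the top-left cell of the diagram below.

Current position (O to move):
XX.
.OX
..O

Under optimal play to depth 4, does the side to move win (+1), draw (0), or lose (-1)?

ply 1, O at XX./.OX/..O | (0,2)=+1→XXO/.OX/..O*; (1,0)=+1→XX./OOX/..O; (2,0)=+1→XX./.OX/O.O; (2,1)=+1→XX./.OX/.OO
ply 2, X at XXO/.OX/..O | (1,0)=-1→XXO/XOX/..O*; (2,0)=-1→XXO/.OX/X.O; (2,1)=-1→XXO/.OX/.XO
ply 3, O at XXO/XOX/..O | (2,0)=+1→XXO/XOX/O.O*; (2,1)=-1→XXO/XOX/.OO
ply 4: XXO/XOX/O.O is terminal -1 (X); from XX./.OX/..O depth 4

value(XX./.OX/..O, O) = +1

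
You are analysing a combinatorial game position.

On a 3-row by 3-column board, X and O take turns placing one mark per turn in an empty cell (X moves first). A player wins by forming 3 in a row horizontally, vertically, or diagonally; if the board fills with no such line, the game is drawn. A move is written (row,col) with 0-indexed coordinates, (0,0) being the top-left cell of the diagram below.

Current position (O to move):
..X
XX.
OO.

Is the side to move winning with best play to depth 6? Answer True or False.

ply 1, O at ..X/XX./OO. | (0,0)=-1→O.X/XX./OO.; (0,1)=-1→.OX/XX./OO.; (1,2)=+0→..X/XXO/OO.; (2,2)=+1→..X/XX./OOO*
ply 2: ..X/XX./OOO is terminal -1 (X); from ..X/XX./OO. depth 6

O winning at [..X/XX./OO.]: True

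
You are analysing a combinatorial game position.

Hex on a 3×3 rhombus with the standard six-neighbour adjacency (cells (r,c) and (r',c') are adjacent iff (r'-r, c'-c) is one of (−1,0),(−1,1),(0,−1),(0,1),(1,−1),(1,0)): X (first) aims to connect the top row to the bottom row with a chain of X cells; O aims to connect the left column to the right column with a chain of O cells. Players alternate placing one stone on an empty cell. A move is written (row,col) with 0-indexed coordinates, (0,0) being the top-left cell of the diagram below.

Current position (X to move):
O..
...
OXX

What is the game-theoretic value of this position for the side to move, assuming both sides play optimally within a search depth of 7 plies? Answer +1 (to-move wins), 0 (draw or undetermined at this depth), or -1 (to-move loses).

ply 1, X at O../.../OXX | (0,1)=-1→OX./.../OXX; (0,2)=+1→O.X/.../OXX*; (1,0)=-1→O../X../OXX; (1,1)=+1→O../.X./OXX; (1,2)=-1→O../..X/OXX
ply 2, O at O.X/.../OXX | (0,1)=-1→OOX/.../OXX*; (1,0)=-1→O.X/O../OXX; (1,1)=-1→O.X/.O./OXX; (1,2)=-1→O.X/..O/OXX
ply 3, X at OOX/.../OXX | (1,0)=+1→OOX/X../OXX*; (1,1)=+1→OOX/.X./OXX; (1,2)=+1→OOX/..X/OXX
ply 4, O at OOX/X../OXX | (1,1)=-1→OOX/XO./OXX*; (1,2)=-1→OOX/X.O/OXX
ply 5, X at OOX/XO./OXX | (1,2)=+1→OOX/XOX/OXX*
ply 6: OOX/XOX/OXX is terminal -1 (O); from O../.../OXX depth 7

value(O../.../OXX, X) = +1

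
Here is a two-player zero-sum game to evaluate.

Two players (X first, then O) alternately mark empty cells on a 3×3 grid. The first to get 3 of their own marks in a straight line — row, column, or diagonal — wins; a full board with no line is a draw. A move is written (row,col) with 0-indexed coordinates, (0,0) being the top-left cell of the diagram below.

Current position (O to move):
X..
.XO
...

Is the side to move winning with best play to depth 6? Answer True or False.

O winning at [X../.XO/...]: False

p1 O@[X../.XO/...]: (0,1)[XO./.XO/...]-1* (0,2)[X.O/.XO/...]-1 (1,0)[X../OXO/...]-1 (2,0)[X../.XO/O..]-1 (2,1)[X../.XO/.O.]-1 (2,2)[X../.XO/..O]-1
p2 X@[XO./.XO/...]: (0,2)[XOX/.XO/...]+1* (1,0)[XO./XXO/...]+1 (2,0)[XO./.XO/X..]+1 (2,1)[XO./.XO/.X.]+0 (2,2)[XO./.XO/..X]+1
p3 O@[XOX/.XO/...]: (1,0)[XOX/OXO/...]-1* (2,0)[XOX/.XO/O..]-1 (2,1)[XOX/.XO/.O.]-1 (2,2)[XOX/.XO/..O]-1
p4 X@[XOX/OXO/...]: (2,0)[XOX/OXO/X..]+1* (2,1)[XOX/OXO/.X.]+1 (2,2)[XOX/OXO/..X]+1
p5 O@[XOX/OXO/X..] terminal -1; root [X../.XO/...] d6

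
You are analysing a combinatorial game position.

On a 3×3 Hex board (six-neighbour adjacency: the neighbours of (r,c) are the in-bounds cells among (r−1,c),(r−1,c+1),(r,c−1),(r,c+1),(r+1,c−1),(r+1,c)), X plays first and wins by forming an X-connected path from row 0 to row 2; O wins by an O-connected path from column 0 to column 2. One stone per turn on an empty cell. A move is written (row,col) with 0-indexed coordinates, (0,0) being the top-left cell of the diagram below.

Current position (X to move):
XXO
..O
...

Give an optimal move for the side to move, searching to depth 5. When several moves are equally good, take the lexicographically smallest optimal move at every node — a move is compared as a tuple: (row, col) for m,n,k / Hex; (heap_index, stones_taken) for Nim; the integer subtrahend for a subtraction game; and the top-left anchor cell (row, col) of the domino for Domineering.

X's best at [XXO/..O/...]: (1,1)

[XXO/..O/...] X move#1: (1,0):-1/XXO/X.O/..., (1,1):+1/XXO/.XO/...*, (2,0):+1/XXO/..O/X.., (2,1):-1/XXO/..O/.X., (2,2):-1/XXO/..O/..X
[XXO/.XO/...] O move#2: (1,0):-1/XXO/OXO/...*, (2,0):-1/XXO/.XO/O.., (2,1):-1/XXO/.XO/.O., (2,2):-1/XXO/.XO/..O
[XXO/OXO/...] X move#3: (2,0):+1/XXO/OXO/X..*, (2,1):+1/XXO/OXO/.X., (2,2):+1/XXO/OXO/..X
[XXO/OXO/X..] end (terminal -1, O#4); searched XXO/..O/... to 5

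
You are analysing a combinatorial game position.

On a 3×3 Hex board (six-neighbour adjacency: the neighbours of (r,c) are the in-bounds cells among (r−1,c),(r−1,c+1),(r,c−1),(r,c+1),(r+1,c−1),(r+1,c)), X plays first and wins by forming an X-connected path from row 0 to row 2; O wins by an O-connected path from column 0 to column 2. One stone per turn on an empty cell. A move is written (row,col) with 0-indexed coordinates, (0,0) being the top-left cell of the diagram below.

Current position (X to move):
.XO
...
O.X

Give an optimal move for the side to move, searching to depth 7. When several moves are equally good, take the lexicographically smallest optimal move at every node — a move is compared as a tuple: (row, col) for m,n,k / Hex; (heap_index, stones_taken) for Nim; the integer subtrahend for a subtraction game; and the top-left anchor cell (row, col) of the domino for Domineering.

p1 X@[.XO/.../O.X]: (0,0)[XXO/.../O.X]-1 (1,0)[.XO/X../O.X]-1 (1,1)[.XO/.X./O.X]+1* (1,2)[.XO/..X/O.X]-1 (2,1)[.XO/.../OXX]-1
p2 O@[.XO/.X./O.X]: (0,0)[OXO/.X./O.X]-1* (1,0)[.XO/OX./O.X]-1 (1,2)[.XO/.XO/O.X]-1 (2,1)[.XO/.X./OOX]-1
p3 X@[OXO/.X./O.X]: (1,0)[OXO/XX./O.X]+1* (1,2)[OXO/.XX/O.X]+1 (2,1)[OXO/.X./OXX]+1
p4 O@[OXO/XX./O.X]: (1,2)[OXO/XXO/O.X]-1* (2,1)[OXO/XX./OOX]-1
p5 X@[OXO/XXO/O.X]: (2,1)[OXO/XXO/OXX]+1*
p6 O@[OXO/XXO/OXX] terminal -1; root [.XO/.../O.X] d7

X's best at [.XO/.../O.X]: (1,1)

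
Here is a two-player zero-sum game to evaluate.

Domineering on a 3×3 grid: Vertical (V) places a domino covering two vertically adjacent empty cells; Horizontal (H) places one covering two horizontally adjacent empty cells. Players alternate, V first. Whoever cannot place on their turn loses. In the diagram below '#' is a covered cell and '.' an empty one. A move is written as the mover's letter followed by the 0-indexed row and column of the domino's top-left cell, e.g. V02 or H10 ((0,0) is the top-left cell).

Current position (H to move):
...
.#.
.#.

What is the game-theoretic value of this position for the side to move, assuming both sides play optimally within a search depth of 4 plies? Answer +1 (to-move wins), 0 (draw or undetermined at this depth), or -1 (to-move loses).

value(.../.#./.#., H) = -1

p1 H@[.../.#./.#.]: H00[##./.#./.#.]-1* H01[.##/.#./.#.]-1
p2 V@[##./.#./.#.]: V02[###/.##/.#.]+1* V10[##./##./##.]+1 V12[##./.##/.##]+1
p3 H@[###/.##/.#.] terminal -1; root [.../.#./.#.] d4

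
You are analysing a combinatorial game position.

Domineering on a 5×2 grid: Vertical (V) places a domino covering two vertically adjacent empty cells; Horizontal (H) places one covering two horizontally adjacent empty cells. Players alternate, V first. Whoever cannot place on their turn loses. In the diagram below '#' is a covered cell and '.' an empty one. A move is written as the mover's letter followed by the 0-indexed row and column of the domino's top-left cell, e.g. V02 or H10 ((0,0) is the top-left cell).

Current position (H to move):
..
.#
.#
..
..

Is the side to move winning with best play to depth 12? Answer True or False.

H winning at [../.#/.#/../..]: True

p1 H@[../.#/.#/../..]: H00[##/.#/.#/../..]-1 H30[../.#/.#/##/..]+1* H40[../.#/.#/../##]+1
p2 V@[../.#/.#/##/..]: V00[#./##/.#/##/..]-1* V10[../##/##/##/..]-1
p3 H@[#./##/.#/##/..]: H40[#./##/.#/##/##]+1*
p4 V@[#./##/.#/##/##] terminal -1; root [../.#/.#/../..] d12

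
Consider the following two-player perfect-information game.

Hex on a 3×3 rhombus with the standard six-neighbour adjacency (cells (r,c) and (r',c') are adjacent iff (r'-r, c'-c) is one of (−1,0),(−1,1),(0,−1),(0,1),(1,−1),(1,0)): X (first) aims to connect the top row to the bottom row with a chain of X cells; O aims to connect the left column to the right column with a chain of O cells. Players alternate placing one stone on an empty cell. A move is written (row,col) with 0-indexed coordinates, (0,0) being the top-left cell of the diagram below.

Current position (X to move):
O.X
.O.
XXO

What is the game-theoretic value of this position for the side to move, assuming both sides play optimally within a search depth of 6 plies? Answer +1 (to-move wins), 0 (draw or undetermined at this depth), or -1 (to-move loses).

ply 1, X at O.X/.O./XXO | (0,1)=+1→OXX/.O./XXO*; (1,0)=+1→O.X/XO./XXO; (1,2)=+1→O.X/.OX/XXO
ply 2, O at OXX/.O./XXO | (1,0)=-1→OXX/OO./XXO*; (1,2)=-1→OXX/.OO/XXO
ply 3, X at OXX/OO./XXO | (1,2)=+1→OXX/OOX/XXO*
ply 4: OXX/OOX/XXO is terminal -1 (O); from O.X/.O./XXO depth 6

value(O.X/.O./XXO, X) = +1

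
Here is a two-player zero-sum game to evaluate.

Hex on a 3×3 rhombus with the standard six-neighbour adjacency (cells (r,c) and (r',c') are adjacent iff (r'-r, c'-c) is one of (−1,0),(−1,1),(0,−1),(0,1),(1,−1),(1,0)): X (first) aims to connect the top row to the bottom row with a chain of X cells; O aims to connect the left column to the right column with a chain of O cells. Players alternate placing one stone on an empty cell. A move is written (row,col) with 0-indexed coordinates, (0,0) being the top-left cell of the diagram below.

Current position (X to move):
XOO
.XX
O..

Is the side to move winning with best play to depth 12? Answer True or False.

p1 X@[XOO/.XX/O..]: (1,0)[XOO/XXX/O..]+1* (2,1)[XOO/.XX/OX.]-1 (2,2)[XOO/.XX/O.X]-1
p2 O@[XOO/XXX/O..]: (2,1)[XOO/XXX/OO.]-1* (2,2)[XOO/XXX/O.O]-1
p3 X@[XOO/XXX/OO.]: (2,2)[XOO/XXX/OOX]+1*
p4 O@[XOO/XXX/OOX] terminal -1; root [XOO/.XX/O..] d12

X winning at [XOO/.XX/O..]: True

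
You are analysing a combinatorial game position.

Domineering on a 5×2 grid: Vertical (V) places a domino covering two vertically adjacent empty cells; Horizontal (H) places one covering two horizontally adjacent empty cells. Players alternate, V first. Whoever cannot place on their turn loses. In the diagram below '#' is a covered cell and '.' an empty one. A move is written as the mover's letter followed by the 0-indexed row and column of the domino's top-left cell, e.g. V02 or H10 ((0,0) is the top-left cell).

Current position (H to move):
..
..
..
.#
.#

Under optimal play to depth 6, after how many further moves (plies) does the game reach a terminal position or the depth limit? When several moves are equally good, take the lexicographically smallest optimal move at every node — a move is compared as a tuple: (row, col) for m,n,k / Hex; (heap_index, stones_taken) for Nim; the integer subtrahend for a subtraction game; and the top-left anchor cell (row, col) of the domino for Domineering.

PV length from [../../../.#/.#]: 3 plies

ply 1, H at ../../../.#/.# | H00=-1→##/../../.#/.#; H10=+1→../##/../.#/.#*; H20=-1→../../##/.#/.#
ply 2, V at ../##/../.#/.# | V20=-1→../##/#./##/.#*; V30=-1→../##/../##/##
ply 3, H at ../##/#./##/.# | H00=+1→##/##/#./##/.#*
ply 4: ##/##/#./##/.# is terminal -1 (V); from ../../../.#/.# depth 6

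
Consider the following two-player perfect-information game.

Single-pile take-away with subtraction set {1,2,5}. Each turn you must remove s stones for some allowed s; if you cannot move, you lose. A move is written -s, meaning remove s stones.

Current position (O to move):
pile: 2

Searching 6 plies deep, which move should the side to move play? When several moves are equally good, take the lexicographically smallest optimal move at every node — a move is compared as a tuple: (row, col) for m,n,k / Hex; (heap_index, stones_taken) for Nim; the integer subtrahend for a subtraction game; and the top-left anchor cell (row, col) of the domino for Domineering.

O's best at [2]: -2

p1 O@[2]: -1[1]-1 -2[0]+1*
p2 X@[0] terminal -1; root [2] d6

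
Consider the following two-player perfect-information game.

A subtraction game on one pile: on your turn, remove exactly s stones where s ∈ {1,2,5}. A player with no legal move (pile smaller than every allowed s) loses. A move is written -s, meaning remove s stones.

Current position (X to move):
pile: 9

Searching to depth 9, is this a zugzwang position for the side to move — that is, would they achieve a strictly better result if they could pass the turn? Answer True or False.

[9] X move#1: -1:-1/8*, -2:-1/7, -5:-1/4
[8] O move#2: -1:-1/7, -2:+1/6*, -5:+1/3
[6] X move#3: -1:-1/5*, -2:-1/4, -5:-1/1
[5] O move#4: -1:-1/4, -2:+1/3*, -5:+1/0
[3] X move#5: -1:-1/2*, -2:-1/1
[2] O move#6: -1:-1/1, -2:+1/0*
[0] end (terminal -1, X#7); searched 9 to 9
suppose X passes — search the same position with O to move:
pass> [9] O move#1: -1:-1/8*, -2:-1/7, -5:-1/4
pass> [8] X move#2: -1:-1/7, -2:+1/6*, -5:+1/3
pass> [6] O move#3: -1:-1/5*, -2:-1/4, -5:-1/1
pass> [5] X move#4: -1:-1/4, -2:+1/3*, -5:+1/0
pass> [3] O move#5: -1:-1/2*, -2:-1/1
pass> [2] X move#6: -1:-1/1, -2:+1/0*
pass> [0] end (terminal -1, O#7); searched 9 to 9
for X: play -1, pass +1

zugzwang(9, X) = True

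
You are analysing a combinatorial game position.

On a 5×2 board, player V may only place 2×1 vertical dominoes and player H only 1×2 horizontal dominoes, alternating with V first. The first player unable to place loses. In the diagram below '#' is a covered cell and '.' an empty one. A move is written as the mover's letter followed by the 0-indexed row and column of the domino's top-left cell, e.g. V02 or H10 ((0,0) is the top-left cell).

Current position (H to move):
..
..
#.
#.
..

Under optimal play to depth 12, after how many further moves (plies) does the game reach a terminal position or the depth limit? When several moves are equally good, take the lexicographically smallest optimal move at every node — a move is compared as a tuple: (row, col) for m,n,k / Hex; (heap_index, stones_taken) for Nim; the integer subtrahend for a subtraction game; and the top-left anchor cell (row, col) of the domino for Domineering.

PV length from [../../#./#./..]: 3 plies

[../../#./#./..] H move#1: H00:+1/##/../#./#./..*, H10:+1/../##/#./#./.., H40:-1/../../#./#./##
[##/../#./#./..] V move#2: V11:-1/##/.#/##/#./..*, V21:-1/##/../##/##/.., V31:-1/##/../#./##/.#
[##/.#/##/#./..] H move#3: H40:+1/##/.#/##/#./##*
[##/.#/##/#./##] end (terminal -1, V#4); searched ../../#./#./.. to 12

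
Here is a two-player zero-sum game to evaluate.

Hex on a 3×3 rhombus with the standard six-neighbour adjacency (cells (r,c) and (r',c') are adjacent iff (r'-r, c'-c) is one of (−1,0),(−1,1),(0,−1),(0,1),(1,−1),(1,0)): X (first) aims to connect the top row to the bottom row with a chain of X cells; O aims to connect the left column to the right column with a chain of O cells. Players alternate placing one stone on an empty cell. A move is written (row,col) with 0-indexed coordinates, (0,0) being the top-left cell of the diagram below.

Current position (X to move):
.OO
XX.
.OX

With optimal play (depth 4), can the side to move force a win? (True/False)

[.OO/XX./.OX] X move#1: (0,0):+1/XOO/XX./.OX*, (1,2):-1/.OO/XXX/.OX, (2,0):-1/.OO/XX./XOX
[XOO/XX./.OX] O move#2: (1,2):-1/XOO/XXO/.OX*, (2,0):-1/XOO/XX./OOX
[XOO/XXO/.OX] X move#3: (2,0):+1/XOO/XXO/XOX*
[XOO/XXO/XOX] end (terminal -1, O#4); searched .OO/XX./.OX to 4

X winning at [.OO/XX./.OX]: True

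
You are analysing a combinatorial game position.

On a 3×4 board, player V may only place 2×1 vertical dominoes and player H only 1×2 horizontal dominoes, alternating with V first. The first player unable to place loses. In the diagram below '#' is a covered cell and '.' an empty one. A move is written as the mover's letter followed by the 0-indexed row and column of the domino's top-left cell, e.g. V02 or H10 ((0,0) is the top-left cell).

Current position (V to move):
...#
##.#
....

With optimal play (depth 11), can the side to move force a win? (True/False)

V winning at [...#/##.#/....]: False

ply 1, V at ...#/##.#/.... | V02=-1→..##/####/....*; V12=-1→...#/####/..#.
ply 2, H at ..##/####/.... | H00=+1→####/####/....*; H20=+1→..##/####/##..; H21=+1→..##/####/.##.; H22=+1→..##/####/..##
ply 3: ####/####/.... is terminal -1 (V); from ...#/##.#/.... depth 11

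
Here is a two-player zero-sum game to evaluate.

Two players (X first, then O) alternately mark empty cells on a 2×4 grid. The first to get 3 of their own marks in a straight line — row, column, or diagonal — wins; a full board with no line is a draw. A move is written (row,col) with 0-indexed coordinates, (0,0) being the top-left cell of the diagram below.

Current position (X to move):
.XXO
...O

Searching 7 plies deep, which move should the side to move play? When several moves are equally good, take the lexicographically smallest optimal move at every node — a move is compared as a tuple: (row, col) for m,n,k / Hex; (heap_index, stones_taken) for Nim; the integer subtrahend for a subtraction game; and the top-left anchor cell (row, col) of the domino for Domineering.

p1 X@[.XXO/...O]: (0,0)[XXXO/...O]+1* (1,0)[.XXO/X..O]+0 (1,1)[.XXO/.X.O]+0 (1,2)[.XXO/..XO]+0
p2 O@[XXXO/...O] terminal -1; root [.XXO/...O] d7

X's best at [.XXO/...O]: (0,0)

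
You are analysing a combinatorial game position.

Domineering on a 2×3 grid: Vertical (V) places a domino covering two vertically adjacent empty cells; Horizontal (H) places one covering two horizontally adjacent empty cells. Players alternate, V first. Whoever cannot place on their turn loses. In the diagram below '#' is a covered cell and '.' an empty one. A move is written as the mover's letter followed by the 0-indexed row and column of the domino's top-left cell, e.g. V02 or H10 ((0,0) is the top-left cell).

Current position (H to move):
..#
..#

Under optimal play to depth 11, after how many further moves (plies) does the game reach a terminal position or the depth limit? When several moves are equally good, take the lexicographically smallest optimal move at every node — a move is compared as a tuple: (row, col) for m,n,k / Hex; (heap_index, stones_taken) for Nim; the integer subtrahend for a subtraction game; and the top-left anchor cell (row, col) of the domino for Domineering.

PV length from [..#/..#]: 1 ply

p1 H@[..#/..#]: H00[###/..#]+1* H10[..#/###]+1
p2 V@[###/..#] terminal -1; root [..#/..#] d11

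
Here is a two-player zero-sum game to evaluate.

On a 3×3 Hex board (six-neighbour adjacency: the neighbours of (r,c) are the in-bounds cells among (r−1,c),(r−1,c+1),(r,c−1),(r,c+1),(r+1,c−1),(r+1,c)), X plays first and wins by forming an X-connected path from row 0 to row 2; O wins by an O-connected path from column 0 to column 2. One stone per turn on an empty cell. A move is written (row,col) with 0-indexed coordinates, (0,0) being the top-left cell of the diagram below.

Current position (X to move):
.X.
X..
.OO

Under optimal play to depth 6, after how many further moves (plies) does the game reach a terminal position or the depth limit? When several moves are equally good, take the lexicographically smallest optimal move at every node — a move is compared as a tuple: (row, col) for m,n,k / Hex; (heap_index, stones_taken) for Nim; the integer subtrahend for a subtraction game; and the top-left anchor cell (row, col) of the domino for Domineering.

PV length from [.X./X../.OO]: 1 ply

[.X./X../.OO] X move#1: (0,0):-1/XX./X../.OO, (0,2):-1/.XX/X../.OO, (1,1):-1/.X./XX./.OO, (1,2):-1/.X./X.X/.OO, (2,0):+1/.X./X../XOO*
[.X./X../XOO] end (terminal -1, O#2); searched .X./X../.OO to 6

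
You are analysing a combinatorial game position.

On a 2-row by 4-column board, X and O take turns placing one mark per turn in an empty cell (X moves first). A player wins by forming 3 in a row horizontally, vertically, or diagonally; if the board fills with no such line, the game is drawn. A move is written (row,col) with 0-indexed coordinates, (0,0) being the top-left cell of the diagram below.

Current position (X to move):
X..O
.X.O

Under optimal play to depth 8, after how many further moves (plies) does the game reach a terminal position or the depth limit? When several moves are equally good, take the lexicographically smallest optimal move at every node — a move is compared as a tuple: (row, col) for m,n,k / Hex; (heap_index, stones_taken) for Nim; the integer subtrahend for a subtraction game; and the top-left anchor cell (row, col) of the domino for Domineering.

PV length from [X..O/.X.O]: 4 plies

ply 1, X at X..O/.X.O | (0,1)=+0→XX.O/.X.O*; (0,2)=+0→X.XO/.X.O; (1,0)=+0→X..O/XX.O; (1,2)=+0→X..O/.XXO
ply 2, O at XX.O/.X.O | (0,2)=+0→XXOO/.X.O*; (1,0)=-1→XX.O/OX.O; (1,2)=-1→XX.O/.XOO
ply 3, X at XXOO/.X.O | (1,0)=+0→XXOO/XX.O*; (1,2)=+0→XXOO/.XXO
ply 4, O at XXOO/XX.O | (1,2)=+0→XXOO/XXOO*
ply 5: XXOO/XXOO is terminal +0 (X); from X..O/.X.O depth 8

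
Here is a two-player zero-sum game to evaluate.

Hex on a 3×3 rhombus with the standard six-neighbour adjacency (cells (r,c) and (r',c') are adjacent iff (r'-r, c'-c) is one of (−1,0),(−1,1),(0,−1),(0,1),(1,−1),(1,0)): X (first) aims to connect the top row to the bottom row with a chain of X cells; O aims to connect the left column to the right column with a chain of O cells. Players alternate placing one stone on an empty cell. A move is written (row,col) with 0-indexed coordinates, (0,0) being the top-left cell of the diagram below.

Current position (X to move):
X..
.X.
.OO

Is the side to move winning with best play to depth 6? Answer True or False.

X winning at [X../.X./.OO]: True

[X../.X./.OO] X move#1: (0,1):-1/XX./.X./.OO, (0,2):-1/X.X/.X./.OO, (1,0):-1/X../XX./.OO, (1,2):-1/X../.XX/.OO, (2,0):+1/X../.X./XOO*
[X../.X./XOO] O move#2: (0,1):-1/XO./.X./XOO*, (0,2):-1/X.O/.X./XOO, (1,0):-1/X../OX./XOO, (1,2):-1/X../.XO/XOO
[XO./.X./XOO] X move#3: (0,2):+1/XOX/.X./XOO*, (1,0):+1/XO./XX./XOO, (1,2):+1/XO./.XX/XOO
[XOX/.X./XOO] end (terminal -1, O#4); searched X../.X./.OO to 6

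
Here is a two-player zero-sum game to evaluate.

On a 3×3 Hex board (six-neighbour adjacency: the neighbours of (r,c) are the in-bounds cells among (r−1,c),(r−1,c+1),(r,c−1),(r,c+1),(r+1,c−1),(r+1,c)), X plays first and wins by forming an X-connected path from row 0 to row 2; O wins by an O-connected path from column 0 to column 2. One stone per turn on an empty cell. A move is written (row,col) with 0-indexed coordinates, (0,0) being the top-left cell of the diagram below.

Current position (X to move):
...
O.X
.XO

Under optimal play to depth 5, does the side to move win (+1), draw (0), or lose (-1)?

value(.../O.X/.XO, X) = +1

[.../O.X/.XO] X move#1: (0,0):-1/X../O.X/.XO, (0,1):+1/.X./O.X/.XO*, (0,2):+1/..X/O.X/.XO, (1,1):+1/.../OXX/.XO, (2,0):-1/.../O.X/XXO
[.X./O.X/.XO] O move#2: (0,0):-1/OX./O.X/.XO*, (0,2):-1/.XO/O.X/.XO, (1,1):-1/.X./OOX/.XO, (2,0):-1/.X./O.X/OXO
[OX./O.X/.XO] X move#3: (0,2):+1/OXX/O.X/.XO*, (1,1):+1/OX./OXX/.XO, (2,0):+1/OX./O.X/XXO
[OXX/O.X/.XO] end (terminal -1, O#4); searched .../O.X/.XO to 5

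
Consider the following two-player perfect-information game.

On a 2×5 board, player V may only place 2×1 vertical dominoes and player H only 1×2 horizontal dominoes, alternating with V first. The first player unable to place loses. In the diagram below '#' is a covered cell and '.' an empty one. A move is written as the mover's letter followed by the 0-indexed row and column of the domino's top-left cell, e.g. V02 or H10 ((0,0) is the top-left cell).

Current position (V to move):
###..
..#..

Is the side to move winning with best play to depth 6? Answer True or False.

ply 1, V at ###../..#.. | V03=+1→####./..##.*; V04=+1→###.#/..#.#
ply 2, H at ####./..##. | H10=-1→####./####.*
ply 3, V at ####./####. | V04=+1→#####/#####*
ply 4: #####/##### is terminal -1 (H); from ###../..#.. depth 6

V winning at [###../..#..]: True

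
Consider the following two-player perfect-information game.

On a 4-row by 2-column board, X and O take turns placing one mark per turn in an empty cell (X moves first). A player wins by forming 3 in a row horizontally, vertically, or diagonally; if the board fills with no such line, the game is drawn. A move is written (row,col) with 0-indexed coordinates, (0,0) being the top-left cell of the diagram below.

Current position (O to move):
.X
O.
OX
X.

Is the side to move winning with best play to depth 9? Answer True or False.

p1 O@[.X/O./OX/X.]: (0,0)[OX/O./OX/X.]+1* (1,1)[.X/OO/OX/X.]+0 (3,1)[.X/O./OX/XO]-1
p2 X@[OX/O./OX/X.] terminal -1; root [.X/O./OX/X.] d9

O winning at [.X/O./OX/X.]: True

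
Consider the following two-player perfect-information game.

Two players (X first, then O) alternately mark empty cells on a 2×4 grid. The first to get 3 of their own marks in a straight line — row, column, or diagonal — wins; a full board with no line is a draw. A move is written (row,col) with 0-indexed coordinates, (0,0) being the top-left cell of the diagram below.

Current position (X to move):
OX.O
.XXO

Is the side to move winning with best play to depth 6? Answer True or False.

X winning at [OX.O/.XXO]: True

p1 X@[OX.O/.XXO]: (0,2)[OXXO/.XXO]+0 (1,0)[OX.O/XXXO]+1*
p2 O@[OX.O/XXXO] terminal -1; root [OX.O/.XXO] d6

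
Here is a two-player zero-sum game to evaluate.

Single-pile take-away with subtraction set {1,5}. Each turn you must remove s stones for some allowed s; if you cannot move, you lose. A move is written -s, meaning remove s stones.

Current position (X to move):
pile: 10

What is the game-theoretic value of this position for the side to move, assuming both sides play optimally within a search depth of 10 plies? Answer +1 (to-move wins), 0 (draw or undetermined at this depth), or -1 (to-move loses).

value(10, X) = -1

[10] X move#1: -1:-1/9*, -5:-1/5
[9] O move#2: -1:+1/8*, -5:+1/4
[8] X move#3: -1:-1/7*, -5:-1/3
[7] O move#4: -1:+1/6*, -5:+1/2
[6] X move#5: -1:-1/5*, -5:-1/1
[5] O move#6: -1:+1/4*, -5:+1/0
[4] X move#7: -1:-1/3*
[3] O move#8: -1:+1/2*
[2] X move#9: -1:-1/1*
[1] O move#10: -1:+1/0*
[0] end (terminal -1, X#11); searched 10 to 10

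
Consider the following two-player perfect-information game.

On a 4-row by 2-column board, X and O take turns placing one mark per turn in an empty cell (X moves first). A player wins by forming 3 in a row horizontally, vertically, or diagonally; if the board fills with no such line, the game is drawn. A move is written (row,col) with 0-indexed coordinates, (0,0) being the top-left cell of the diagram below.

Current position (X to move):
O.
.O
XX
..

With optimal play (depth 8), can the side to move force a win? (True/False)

ply 1, X at O./.O/XX/.. | (0,1)=+0→OX/.O/XX/..*; (1,0)=+0→O./XO/XX/..; (3,0)=+0→O./.O/XX/X.; (3,1)=+0→O./.O/XX/.X
ply 2, O at OX/.O/XX/.. | (1,0)=+0→OX/OO/XX/..*; (3,0)=+0→OX/.O/XX/O.; (3,1)=+0→OX/.O/XX/.O
ply 3, X at OX/OO/XX/.. | (3,0)=+0→OX/OO/XX/X.*; (3,1)=+0→OX/OO/XX/.X
ply 4, O at OX/OO/XX/X. | (3,1)=+0→OX/OO/XX/XO*
ply 5: OX/OO/XX/XO is terminal +0 (X); from O./.O/XX/.. depth 8

X winning at [O./.O/XX/..]: False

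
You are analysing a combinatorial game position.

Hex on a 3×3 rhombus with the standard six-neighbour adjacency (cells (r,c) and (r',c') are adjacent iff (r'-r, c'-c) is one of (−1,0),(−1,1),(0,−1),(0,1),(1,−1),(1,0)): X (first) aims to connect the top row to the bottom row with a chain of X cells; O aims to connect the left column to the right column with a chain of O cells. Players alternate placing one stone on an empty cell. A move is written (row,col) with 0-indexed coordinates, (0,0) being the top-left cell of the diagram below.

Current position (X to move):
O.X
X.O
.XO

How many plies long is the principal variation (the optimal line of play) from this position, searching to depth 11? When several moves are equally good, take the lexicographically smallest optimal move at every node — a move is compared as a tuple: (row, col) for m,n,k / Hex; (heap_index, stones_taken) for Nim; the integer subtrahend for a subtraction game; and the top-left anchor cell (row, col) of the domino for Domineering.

PV length from [O.X/X.O/.XO]: 3 plies

[O.X/X.O/.XO] X move#1: (0,1):+1/OXX/X.O/.XO*, (1,1):+1/O.X/XXO/.XO, (2,0):+1/O.X/X.O/XXO
[OXX/X.O/.XO] O move#2: (1,1):-1/OXX/XOO/.XO*, (2,0):-1/OXX/X.O/OXO
[OXX/XOO/.XO] X move#3: (2,0):+1/OXX/XOO/XXO*
[OXX/XOO/XXO] end (terminal -1, O#4); searched O.X/X.O/.XO to 11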